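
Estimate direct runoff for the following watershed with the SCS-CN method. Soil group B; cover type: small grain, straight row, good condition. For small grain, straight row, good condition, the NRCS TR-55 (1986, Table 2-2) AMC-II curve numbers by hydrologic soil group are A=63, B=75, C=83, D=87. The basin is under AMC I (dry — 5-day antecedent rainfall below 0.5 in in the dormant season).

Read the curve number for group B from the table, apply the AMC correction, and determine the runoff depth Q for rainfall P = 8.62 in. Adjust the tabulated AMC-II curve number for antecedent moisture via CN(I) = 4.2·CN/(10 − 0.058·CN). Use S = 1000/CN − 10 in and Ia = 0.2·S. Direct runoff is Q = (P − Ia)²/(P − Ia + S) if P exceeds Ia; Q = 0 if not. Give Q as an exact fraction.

Q = 490755409/148531950 in ≈ 3.304 in

NRCS table: small grain, straight row, good condition, soil group B → CN(II) = 75
CN(I) from CN(II)=75: (4.2·75)/(10 − 0.058·75) = 6300/113 ≈ 55.752
Max retention: S = 1000/(6300/113) − 10 = 500/63 in (≈ 7.937 in)
Initial abstraction Ia = S/5 = (500/63)/5 = 100/63 ≈ 1.587 in
Since P=8.620 > Ia=1.587: effective rainfall P−Ia = 22153/3150 in
Runoff Q = (P−Ia)²/(P−Ia+S) = (7.033)²/(7.033+7.937) = 490755409/148531950 ≈ 3.304 in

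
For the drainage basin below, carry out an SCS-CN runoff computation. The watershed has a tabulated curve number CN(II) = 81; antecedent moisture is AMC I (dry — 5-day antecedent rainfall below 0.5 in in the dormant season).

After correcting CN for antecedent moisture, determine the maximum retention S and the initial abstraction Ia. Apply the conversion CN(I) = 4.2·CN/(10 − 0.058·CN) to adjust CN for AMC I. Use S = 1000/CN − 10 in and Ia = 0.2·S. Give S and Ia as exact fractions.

Adjust CN=81 to AMC I: 4.2·81/(10 − 0.058·81) → (1701/5) ÷ (2651/500) = 170100/2651 ≈ 64.164
S = 1000/(170100/2651) − 10 = 9500/1701 in ≈ 5.585 in
Ia = 0.2·(9500/1701) = 1900/1701 in ≈ 1.117 in

S = 9500/1701 in ≈ 5.585 in; Ia = 1900/1701 in ≈ 1.117 in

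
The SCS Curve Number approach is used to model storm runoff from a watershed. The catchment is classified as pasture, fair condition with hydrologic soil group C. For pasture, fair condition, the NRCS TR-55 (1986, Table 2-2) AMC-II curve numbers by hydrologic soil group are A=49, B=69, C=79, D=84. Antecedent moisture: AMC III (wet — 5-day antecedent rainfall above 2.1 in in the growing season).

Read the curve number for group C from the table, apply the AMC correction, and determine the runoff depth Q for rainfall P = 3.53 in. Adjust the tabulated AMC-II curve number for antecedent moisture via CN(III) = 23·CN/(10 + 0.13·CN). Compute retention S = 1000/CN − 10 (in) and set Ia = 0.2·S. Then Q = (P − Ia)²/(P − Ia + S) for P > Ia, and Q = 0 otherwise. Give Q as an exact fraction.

Q = 359281558801/147068161700 in ≈ 2.443 in

NRCS table: pasture, fair condition, soil group C → CN(II) = 79
Adjust CN=79 to AMC III: 23·79/(10 + 0.13·79) → 1817 ÷ (2027/100) = 181700/2027 ≈ 89.640
Max retention: S = 1000/(181700/2027) − 10 = 2100/1817 in (≈ 1.156 in)
Ia = 0.2·(2100/1817) = 420/1817 in ≈ 0.231 in
Excess rainfall: 3.530 − 0.231 = 3.299 in; P > Ia so Q > 0
Q = (599401/181700)²/((599401/181700) + 2100/1817) = (359281558801/33014890000)/(809401/181700) = 359281558801/147068161700 in ≈ 2.443 in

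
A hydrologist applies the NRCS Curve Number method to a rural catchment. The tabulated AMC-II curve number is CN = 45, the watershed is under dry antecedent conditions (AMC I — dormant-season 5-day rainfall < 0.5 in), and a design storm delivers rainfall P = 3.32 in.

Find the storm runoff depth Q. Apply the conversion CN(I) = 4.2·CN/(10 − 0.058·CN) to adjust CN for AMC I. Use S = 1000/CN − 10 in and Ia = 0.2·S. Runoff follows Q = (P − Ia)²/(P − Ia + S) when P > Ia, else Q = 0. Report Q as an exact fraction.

CN(I) from CN(II)=45: (4.2·45)/(10 − 0.058·45) = 18900/739 ≈ 25.575
Retention S: 1000/CN − 10 with CN=25.575 → S = 5500/189 ≈ 29.101 in
Ia = 0.2S: 0.2·29.101 = 5.820 in (exactly 1100/189)
P = 3.320 ≤ Ia = 5.820 in: entire storm abstracted, Q = 0.

Q = 0 in ≈ 0.000 in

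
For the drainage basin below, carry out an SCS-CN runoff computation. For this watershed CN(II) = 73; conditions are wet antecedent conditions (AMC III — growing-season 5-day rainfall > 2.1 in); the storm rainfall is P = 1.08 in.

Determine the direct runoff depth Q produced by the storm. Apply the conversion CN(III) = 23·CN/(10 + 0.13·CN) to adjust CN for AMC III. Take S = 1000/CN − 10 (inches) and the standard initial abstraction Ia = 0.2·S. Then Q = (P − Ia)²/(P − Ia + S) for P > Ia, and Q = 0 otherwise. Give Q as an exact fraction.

Q = 37531107/154426025 in ≈ 0.243 in

Adjust CN=73 to AMC III: 23·73/(10 + 0.13·73) → 1679 ÷ (1949/100) = 167900/1949 ≈ 86.147
Retention S: 1000/CN − 10 with CN=86.147 → S = 2700/1679 ≈ 1.608 in
Ia = 0.2·(2700/1679) = 540/1679 in ≈ 0.322 in
Since P=1.080 > Ia=0.322: effective rainfall P−Ia = 31833/41975 in
Q = (31833/41975)²/((31833/41975) + 2700/1679) = (1013339889/1761900625)/(99333/41975) = 37531107/154426025 in ≈ 0.243 in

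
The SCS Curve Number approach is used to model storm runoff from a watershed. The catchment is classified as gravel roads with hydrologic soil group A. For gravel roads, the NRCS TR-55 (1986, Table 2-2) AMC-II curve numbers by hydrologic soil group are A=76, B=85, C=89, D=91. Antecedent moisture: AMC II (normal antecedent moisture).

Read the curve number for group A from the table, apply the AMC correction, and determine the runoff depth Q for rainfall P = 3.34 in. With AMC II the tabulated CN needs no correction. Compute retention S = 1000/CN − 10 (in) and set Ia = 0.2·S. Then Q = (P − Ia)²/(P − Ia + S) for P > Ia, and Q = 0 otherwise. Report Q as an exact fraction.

NRCS table: gravel roads, soil group A → CN(II) = 76
Average conditions: CN = 76 (no AMC adjustment).
Retention S: 1000/CN − 10 with CN=76.000 → S = 60/19 ≈ 3.158 in
Ia = 0.2S: 0.2·3.158 = 0.632 in (exactly 12/19)
Since P=3.340 > Ia=0.632: effective rainfall P−Ia = 2573/950 in
Q = (2573/950)²/((2573/950) + 60/19) = (6620329/902500)/(5573/950) = 6620329/5294350 in ≈ 1.250 in

Q = 6620329/5294350 in ≈ 1.250 in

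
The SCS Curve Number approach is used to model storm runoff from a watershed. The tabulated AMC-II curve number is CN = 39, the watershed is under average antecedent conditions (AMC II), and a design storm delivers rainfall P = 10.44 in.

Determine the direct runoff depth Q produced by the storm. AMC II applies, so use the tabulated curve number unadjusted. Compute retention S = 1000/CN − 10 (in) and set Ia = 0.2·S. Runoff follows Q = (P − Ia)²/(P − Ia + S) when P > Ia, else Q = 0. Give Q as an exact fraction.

Average conditions: CN = 39 (no AMC adjustment).
S = 1000/39 − 10 = 610/39 in ≈ 15.641 in
Initial abstraction Ia = S/5 = (610/39)/5 = 122/39 ≈ 3.128 in
Excess rainfall: 10.440 − 3.128 = 7.312 in; P > Ia so Q > 0
Runoff Q = (P−Ia)²/(P−Ia+S) = (7.312)²/(7.312+15.641) = 50822641/21819525 ≈ 2.329 in

Q = 50822641/21819525 in ≈ 2.329 in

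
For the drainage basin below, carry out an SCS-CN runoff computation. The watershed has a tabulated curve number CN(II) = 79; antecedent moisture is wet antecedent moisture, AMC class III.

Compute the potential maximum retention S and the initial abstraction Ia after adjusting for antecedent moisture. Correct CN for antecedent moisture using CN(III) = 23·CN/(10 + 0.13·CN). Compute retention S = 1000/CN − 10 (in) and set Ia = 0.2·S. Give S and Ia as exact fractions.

Adjust CN=79 to AMC III: 23·79/(10 + 0.13·79) → 1817 ÷ (2027/100) = 181700/2027 ≈ 89.640
Max retention: S = 1000/(181700/2027) − 10 = 2100/1817 in (≈ 1.156 in)
Initial abstraction Ia = S/5 = (2100/1817)/5 = 420/1817 ≈ 0.231 in

S = 2100/1817 in ≈ 1.156 in; Ia = 420/1817 in ≈ 0.231 in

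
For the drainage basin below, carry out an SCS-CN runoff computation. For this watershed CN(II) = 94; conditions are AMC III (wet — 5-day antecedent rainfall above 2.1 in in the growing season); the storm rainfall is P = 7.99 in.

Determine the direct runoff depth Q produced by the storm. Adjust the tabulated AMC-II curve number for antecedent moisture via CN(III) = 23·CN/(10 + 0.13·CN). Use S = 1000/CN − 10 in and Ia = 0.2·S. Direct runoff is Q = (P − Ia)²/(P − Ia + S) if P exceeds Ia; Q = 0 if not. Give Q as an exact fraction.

Q = 735681882961/95962423900 in ≈ 7.666 in

Adjust CN=94 to AMC III: 23·94/(10 + 0.13·94) → 2162 ÷ (1111/50) = 108100/1111 ≈ 97.300
Retention S: 1000/CN − 10 with CN=97.300 → S = 300/1081 ≈ 0.278 in
Ia = 0.2S: 0.2·0.278 = 0.056 in (exactly 60/1081)
Since P=7.990 > Ia=0.056: effective rainfall P−Ia = 857719/108100 in
Q: (857719/108100)² ÷ (887719/108100) = 735681882961/95962423900 in (≈ 7.666 in)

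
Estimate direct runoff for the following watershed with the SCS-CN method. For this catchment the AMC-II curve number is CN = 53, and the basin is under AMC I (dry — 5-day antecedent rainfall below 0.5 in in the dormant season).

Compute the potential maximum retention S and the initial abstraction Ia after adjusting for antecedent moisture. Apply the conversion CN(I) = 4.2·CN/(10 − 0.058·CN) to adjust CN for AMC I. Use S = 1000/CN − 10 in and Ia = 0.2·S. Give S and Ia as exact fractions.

S = 23500/1113 in ≈ 21.114 in; Ia = 4700/1113 in ≈ 4.223 in

CN(I) from CN(II)=53: (4.2·53)/(10 − 0.058·53) = 111300/3463 ≈ 32.140
Max retention: S = 1000/(111300/3463) − 10 = 23500/1113 in (≈ 21.114 in)
Ia = 0.2·(23500/1113) = 4700/1113 in ≈ 4.223 in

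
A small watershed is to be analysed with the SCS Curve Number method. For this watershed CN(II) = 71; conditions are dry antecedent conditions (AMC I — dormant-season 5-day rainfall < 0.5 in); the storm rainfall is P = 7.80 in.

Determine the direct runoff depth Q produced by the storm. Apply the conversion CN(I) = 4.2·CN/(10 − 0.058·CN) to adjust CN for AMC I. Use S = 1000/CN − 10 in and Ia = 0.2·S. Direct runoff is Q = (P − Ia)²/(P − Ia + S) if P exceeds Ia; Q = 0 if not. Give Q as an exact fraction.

Dry (AMC I): CN(I) = 4.2·71/(10 − 0.058·71) = (1491/5)/(2941/500) = 149100/2941 ≈ 50.697
Retention S: 1000/CN − 10 with CN=50.697 → S = 14500/1491 ≈ 9.725 in
Ia = 0.2·(14500/1491) = 2900/1491 in ≈ 1.945 in
Excess rainfall: 7.800 − 1.945 = 5.855 in; P > Ia so Q > 0
Q = (43649/7455)²/((43649/7455) + 14500/1491) = (1905235201/55577025)/(116149/7455) = 1905235201/865890795 in ≈ 2.200 in

Q = 1905235201/865890795 in ≈ 2.200 in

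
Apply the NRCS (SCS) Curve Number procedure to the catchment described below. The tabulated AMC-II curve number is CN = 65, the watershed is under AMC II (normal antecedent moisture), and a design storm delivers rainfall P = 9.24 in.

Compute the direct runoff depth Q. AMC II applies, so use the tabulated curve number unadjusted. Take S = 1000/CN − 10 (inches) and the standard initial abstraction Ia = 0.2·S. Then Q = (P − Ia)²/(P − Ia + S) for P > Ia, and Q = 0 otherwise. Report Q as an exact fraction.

Q = 1005487/204425 in ≈ 4.919 in

Average conditions: CN = 65 (no AMC adjustment).
S = 1000/65 − 10 = 70/13 in ≈ 5.385 in
Ia = 0.2S: 0.2·5.385 = 1.077 in (exactly 14/13)
Since P=9.240 > Ia=1.077: effective rainfall P−Ia = 2653/325 in
Runoff Q = (P−Ia)²/(P−Ia+S) = (8.163)²/(8.163+5.385) = 1005487/204425 ≈ 4.919 in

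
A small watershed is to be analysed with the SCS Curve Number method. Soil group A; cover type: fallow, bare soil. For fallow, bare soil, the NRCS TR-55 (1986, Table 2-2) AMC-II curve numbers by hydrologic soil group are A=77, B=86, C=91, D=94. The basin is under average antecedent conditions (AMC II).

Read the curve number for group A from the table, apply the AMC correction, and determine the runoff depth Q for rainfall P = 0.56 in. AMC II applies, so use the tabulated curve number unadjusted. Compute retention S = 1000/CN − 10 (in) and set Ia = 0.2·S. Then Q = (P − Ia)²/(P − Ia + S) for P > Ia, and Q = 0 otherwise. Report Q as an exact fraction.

NRCS table: fallow, bare soil, soil group A → CN(II) = 77
CN(II) = 77; AMC II needs no correction.
Max retention: S = 1000/77 − 10 = 230/77 in (≈ 2.987 in)
Ia = 0.2S: 0.2·2.987 = 0.597 in (exactly 46/77)
P = 0.560 ≤ Ia = 0.597 in: entire storm abstracted, Q = 0.

Q = 0 in ≈ 0.000 in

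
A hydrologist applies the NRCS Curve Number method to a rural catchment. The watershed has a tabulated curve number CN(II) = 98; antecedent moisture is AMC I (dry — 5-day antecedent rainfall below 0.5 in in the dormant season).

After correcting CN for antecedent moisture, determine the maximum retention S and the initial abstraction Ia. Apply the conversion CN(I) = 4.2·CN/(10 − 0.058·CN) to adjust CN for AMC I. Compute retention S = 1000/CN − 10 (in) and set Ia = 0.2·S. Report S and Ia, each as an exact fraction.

S = 500/1029 in ≈ 0.486 in; Ia = 100/1029 in ≈ 0.097 in

Adjust CN=98 to AMC I: 4.2·98/(10 − 0.058·98) → (2058/5) ÷ (1079/250) = 102900/1079 ≈ 95.366
Max retention: S = 1000/(102900/1079) − 10 = 500/1029 in (≈ 0.486 in)
Ia = 0.2S: 0.2·0.486 = 0.097 in (exactly 100/1029)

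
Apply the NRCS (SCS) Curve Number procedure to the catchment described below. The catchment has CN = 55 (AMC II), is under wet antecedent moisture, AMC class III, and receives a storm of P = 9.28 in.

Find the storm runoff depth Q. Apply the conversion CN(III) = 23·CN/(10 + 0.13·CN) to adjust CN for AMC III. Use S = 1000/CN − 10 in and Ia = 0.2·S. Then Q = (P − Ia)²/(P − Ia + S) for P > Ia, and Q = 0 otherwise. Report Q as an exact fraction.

Q = 367150802/60637775 in ≈ 6.055 in

Wet (AMC III): CN(III) = 23·55/(10 + 0.13·55) = 1265/(343/20) = 25300/343 ≈ 73.761
S = 1000/(25300/343) − 10 = 900/253 in ≈ 3.557 in
Ia = 0.2S: 0.2·3.557 = 0.711 in (exactly 180/253)
Since P=9.280 > Ia=0.711: effective rainfall P−Ia = 54196/6325 in
Q = (54196/6325)²/((54196/6325) + 900/253) = (2937206416/40005625)/(76696/6325) = 367150802/60637775 in ≈ 6.055 in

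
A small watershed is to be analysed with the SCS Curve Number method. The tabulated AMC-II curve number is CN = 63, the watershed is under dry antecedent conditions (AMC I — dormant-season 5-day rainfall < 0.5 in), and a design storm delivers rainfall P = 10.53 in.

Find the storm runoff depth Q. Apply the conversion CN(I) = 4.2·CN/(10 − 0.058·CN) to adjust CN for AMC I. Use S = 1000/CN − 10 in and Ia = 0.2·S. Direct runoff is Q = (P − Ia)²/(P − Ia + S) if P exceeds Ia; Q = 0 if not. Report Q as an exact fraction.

Adjust CN=63 to AMC I: 4.2·63/(10 − 0.058·63) → (1323/5) ÷ (3173/500) = 132300/3173 ≈ 41.696
S = 1000/(132300/3173) − 10 = 18500/1323 in ≈ 13.983 in
Ia = 0.2·(18500/1323) = 3700/1323 in ≈ 2.797 in
P − Ia = 10.530 − 2.797 = 1023119/132300 ≈ 7.733 in (> 0, runoff occurs)
Runoff Q = (P−Ia)²/(P−Ia+S) = (7.733)²/(7.733+13.983) = 1046772488161/380113643700 ≈ 2.754 in

Q = 1046772488161/380113643700 in ≈ 2.754 in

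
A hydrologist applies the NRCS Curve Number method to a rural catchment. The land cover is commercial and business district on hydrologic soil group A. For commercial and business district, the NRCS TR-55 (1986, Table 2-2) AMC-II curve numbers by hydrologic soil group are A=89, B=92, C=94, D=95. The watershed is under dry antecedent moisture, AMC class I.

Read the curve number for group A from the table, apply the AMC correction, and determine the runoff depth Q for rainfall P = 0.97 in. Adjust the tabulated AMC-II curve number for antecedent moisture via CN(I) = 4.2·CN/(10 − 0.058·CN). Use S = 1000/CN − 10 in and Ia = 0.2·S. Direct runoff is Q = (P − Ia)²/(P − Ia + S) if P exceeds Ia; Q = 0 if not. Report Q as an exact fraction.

NRCS table: commercial and business district, soil group A → CN(II) = 89
Adjust CN=89 to AMC I: 4.2·89/(10 − 0.058·89) → (1869/5) ÷ (2419/500) = 186900/2419 ≈ 77.263
Max retention: S = 1000/(186900/2419) − 10 = 5500/1869 in (≈ 2.943 in)
Ia = 0.2S: 0.2·2.943 = 0.589 in (exactly 1100/1869)
Excess rainfall: 0.970 − 0.589 = 0.381 in; P > Ia so Q > 0
Q = (71293/186900)²/((71293/186900) + 5500/1869) = (5082691849/34931610000)/(621293/186900) = 5082691849/116119661700 in ≈ 0.044 in

Q = 5082691849/116119661700 in ≈ 0.044 in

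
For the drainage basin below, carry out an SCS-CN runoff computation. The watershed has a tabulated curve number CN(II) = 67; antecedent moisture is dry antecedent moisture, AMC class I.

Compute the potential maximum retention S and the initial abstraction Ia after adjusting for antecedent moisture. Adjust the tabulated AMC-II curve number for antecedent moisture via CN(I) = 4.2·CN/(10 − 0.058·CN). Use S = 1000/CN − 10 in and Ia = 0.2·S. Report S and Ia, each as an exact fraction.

S = 5500/469 in ≈ 11.727 in; Ia = 1100/469 in ≈ 2.345 in

Adjust CN=67 to AMC I: 4.2·67/(10 − 0.058·67) → (1407/5) ÷ (3057/500) = 46900/1019 ≈ 46.026
S = 1000/(46900/1019) − 10 = 5500/469 in ≈ 11.727 in
Initial abstraction Ia = S/5 = (5500/469)/5 = 1100/469 ≈ 2.345 in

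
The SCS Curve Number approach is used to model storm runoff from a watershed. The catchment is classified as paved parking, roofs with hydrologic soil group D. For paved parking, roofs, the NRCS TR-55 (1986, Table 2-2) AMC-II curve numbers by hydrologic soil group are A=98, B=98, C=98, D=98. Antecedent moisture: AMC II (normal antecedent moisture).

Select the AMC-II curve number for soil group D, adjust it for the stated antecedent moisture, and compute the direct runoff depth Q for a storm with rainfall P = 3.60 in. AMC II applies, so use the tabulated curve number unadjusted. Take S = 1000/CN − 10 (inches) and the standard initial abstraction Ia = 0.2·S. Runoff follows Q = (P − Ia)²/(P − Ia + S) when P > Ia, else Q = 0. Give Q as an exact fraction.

NRCS table: paved parking, roofs, soil group D → CN(II) = 98
AMC II — tabulated CN = 98 applies directly.
S = 1000/98 − 10 = 10/49 in ≈ 0.204 in
Ia = 0.2·(10/49) = 2/49 in ≈ 0.041 in
P − Ia = 3.600 − 0.041 = 872/245 ≈ 3.559 in (> 0, runoff occurs)
Q: (872/245)² ÷ (922/245) = 380192/112945 in (≈ 3.366 in)

Q = 380192/112945 in ≈ 3.366 in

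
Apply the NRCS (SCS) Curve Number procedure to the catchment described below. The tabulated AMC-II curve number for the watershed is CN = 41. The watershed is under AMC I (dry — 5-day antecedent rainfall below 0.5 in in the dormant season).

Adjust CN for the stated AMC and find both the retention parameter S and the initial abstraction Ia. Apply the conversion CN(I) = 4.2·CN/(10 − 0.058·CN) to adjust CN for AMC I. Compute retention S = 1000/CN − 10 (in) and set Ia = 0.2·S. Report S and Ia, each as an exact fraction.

Adjust CN=41 to AMC I: 4.2·41/(10 − 0.058·41) → (861/5) ÷ (3811/500) = 86100/3811 ≈ 22.592
S = 1000/(86100/3811) − 10 = 29500/861 in ≈ 34.262 in
Initial abstraction Ia = S/5 = (29500/861)/5 = 5900/861 ≈ 6.852 in

S = 29500/861 in ≈ 34.262 in; Ia = 5900/861 in ≈ 6.852 in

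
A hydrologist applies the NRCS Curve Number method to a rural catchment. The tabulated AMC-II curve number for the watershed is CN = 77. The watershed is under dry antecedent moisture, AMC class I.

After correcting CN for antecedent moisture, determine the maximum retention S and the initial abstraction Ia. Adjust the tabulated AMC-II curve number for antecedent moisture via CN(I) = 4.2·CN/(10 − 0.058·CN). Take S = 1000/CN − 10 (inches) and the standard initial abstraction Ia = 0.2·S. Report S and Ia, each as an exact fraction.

Dry (AMC I): CN(I) = 4.2·77/(10 − 0.058·77) = (1617/5)/(2767/500) = 161700/2767 ≈ 58.439
S = 1000/(161700/2767) − 10 = 11500/1617 in ≈ 7.112 in
Initial abstraction Ia = S/5 = (11500/1617)/5 = 2300/1617 ≈ 1.422 in

S = 11500/1617 in ≈ 7.112 in; Ia = 2300/1617 in ≈ 1.422 in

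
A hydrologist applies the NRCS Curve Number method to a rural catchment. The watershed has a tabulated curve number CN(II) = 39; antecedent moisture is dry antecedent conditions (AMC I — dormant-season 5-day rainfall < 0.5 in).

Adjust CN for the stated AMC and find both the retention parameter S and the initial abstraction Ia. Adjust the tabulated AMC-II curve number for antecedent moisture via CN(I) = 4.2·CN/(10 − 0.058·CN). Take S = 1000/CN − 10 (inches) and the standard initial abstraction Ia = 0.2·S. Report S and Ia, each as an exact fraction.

Dry (AMC I): CN(I) = 4.2·39/(10 − 0.058·39) = (819/5)/(3869/500) = 81900/3869 ≈ 21.168
Max retention: S = 1000/(81900/3869) − 10 = 30500/819 in (≈ 37.241 in)
Initial abstraction Ia = S/5 = (30500/819)/5 = 6100/819 ≈ 7.448 in

S = 30500/819 in ≈ 37.241 in; Ia = 6100/819 in ≈ 7.448 in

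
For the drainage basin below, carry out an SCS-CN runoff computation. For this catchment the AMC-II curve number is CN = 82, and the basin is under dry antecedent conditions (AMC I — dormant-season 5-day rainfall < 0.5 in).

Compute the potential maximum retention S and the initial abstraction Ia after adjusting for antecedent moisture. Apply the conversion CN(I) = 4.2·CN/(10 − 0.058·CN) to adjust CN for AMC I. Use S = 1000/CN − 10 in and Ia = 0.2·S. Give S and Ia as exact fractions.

S = 1500/287 in ≈ 5.226 in; Ia = 300/287 in ≈ 1.045 in

Adjust CN=82 to AMC I: 4.2·82/(10 − 0.058·82) → (1722/5) ÷ (1311/250) = 28700/437 ≈ 65.675
Max retention: S = 1000/(28700/437) − 10 = 1500/287 in (≈ 5.226 in)
Initial abstraction Ia = S/5 = (1500/287)/5 = 300/287 ≈ 1.045 in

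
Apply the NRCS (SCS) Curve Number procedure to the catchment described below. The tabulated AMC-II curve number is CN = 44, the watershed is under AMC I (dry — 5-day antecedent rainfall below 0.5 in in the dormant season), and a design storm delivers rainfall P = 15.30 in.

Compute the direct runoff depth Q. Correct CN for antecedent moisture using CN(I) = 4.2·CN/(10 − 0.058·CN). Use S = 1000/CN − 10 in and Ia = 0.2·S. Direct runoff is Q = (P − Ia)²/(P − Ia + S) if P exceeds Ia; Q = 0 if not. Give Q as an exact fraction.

Adjust CN=44 to AMC I: 4.2·44/(10 − 0.058·44) → (924/5) ÷ (931/125) = 3300/133 ≈ 24.812
S = 1000/(3300/133) − 10 = 1000/33 in ≈ 30.303 in
Initial abstraction Ia = S/5 = (1000/33)/5 = 200/33 ≈ 6.061 in
P − Ia = 15.300 − 6.061 = 3049/330 ≈ 9.239 in (> 0, runoff occurs)
Runoff Q = (P−Ia)²/(P−Ia+S) = (9.239)²/(9.239+30.303) = 9296401/4306170 ≈ 2.159 in

Q = 9296401/4306170 in ≈ 2.159 in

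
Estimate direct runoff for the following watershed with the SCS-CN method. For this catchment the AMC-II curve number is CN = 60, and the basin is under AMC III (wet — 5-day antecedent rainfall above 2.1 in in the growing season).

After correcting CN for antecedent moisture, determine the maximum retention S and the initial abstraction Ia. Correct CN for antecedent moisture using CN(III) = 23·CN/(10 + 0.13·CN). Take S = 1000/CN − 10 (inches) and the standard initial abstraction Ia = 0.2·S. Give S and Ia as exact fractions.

CN(III) from CN(II)=60: (23·60)/(10 + 0.13·60) = 6900/89 ≈ 77.528
S = 1000/(6900/89) − 10 = 200/69 in ≈ 2.899 in
Ia = 0.2S: 0.2·2.899 = 0.580 in (exactly 40/69)

S = 200/69 in ≈ 2.899 in; Ia = 40/69 in ≈ 0.580 in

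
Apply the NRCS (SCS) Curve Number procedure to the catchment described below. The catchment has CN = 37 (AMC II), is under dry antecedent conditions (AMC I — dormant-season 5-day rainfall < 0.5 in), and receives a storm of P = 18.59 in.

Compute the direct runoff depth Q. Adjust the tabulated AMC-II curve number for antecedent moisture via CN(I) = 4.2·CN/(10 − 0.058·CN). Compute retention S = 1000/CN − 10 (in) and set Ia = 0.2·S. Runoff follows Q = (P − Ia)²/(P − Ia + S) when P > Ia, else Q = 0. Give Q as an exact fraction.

Q = 1504121089/698497100 in ≈ 2.153 in

Adjust CN=37 to AMC I: 4.2·37/(10 − 0.058·37) → (777/5) ÷ (3927/500) = 3700/187 ≈ 19.786
S = 1000/(3700/187) − 10 = 1500/37 in ≈ 40.541 in
Initial abstraction Ia = S/5 = (1500/37)/5 = 300/37 ≈ 8.108 in
P − Ia = 18.590 − 8.108 = 38783/3700 ≈ 10.482 in (> 0, runoff occurs)
Q: (38783/3700)² ÷ (188783/3700) = 1504121089/698497100 in (≈ 2.153 in)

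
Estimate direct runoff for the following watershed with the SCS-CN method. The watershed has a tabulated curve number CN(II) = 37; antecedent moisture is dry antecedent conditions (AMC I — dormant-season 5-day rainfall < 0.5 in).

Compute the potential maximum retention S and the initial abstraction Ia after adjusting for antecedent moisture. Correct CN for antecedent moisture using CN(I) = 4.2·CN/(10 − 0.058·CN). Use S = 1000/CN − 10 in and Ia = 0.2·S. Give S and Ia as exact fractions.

S = 1500/37 in ≈ 40.541 in; Ia = 300/37 in ≈ 8.108 in

Adjust CN=37 to AMC I: 4.2·37/(10 − 0.058·37) → (777/5) ÷ (3927/500) = 3700/187 ≈ 19.786
Retention S: 1000/CN − 10 with CN=19.786 → S = 1500/37 ≈ 40.541 in
Initial abstraction Ia = S/5 = (1500/37)/5 = 300/37 ≈ 8.108 in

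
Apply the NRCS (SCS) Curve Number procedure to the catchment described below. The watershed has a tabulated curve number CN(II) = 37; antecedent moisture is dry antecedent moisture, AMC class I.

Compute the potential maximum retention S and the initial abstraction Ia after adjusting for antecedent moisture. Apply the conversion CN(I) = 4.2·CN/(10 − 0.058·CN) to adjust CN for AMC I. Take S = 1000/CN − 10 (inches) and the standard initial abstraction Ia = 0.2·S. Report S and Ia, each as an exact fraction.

S = 1500/37 in ≈ 40.541 in; Ia = 300/37 in ≈ 8.108 in

CN(I) from CN(II)=37: (4.2·37)/(10 − 0.058·37) = 3700/187 ≈ 19.786
Max retention: S = 1000/(3700/187) − 10 = 1500/37 in (≈ 40.541 in)
Ia = 0.2S: 0.2·40.541 = 8.108 in (exactly 300/37)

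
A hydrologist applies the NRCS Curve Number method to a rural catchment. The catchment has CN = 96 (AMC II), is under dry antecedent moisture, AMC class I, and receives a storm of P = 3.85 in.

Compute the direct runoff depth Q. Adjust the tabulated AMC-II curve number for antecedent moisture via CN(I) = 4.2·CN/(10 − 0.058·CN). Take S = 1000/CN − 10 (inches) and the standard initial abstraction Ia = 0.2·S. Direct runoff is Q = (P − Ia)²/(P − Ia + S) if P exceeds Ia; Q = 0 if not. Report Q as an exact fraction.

Q = 21169201/7372260 in ≈ 2.871 in

Adjust CN=96 to AMC I: 4.2·96/(10 − 0.058·96) → (2016/5) ÷ (554/125) = 25200/277 ≈ 90.975
Retention S: 1000/CN − 10 with CN=90.975 → S = 125/126 ≈ 0.992 in
Ia = 0.2·(125/126) = 25/126 in ≈ 0.198 in
Since P=3.850 > Ia=0.198: effective rainfall P−Ia = 4601/1260 in
Runoff Q = (P−Ia)²/(P−Ia+S) = (3.652)²/(3.652+0.992) = 21169201/7372260 ≈ 2.871 in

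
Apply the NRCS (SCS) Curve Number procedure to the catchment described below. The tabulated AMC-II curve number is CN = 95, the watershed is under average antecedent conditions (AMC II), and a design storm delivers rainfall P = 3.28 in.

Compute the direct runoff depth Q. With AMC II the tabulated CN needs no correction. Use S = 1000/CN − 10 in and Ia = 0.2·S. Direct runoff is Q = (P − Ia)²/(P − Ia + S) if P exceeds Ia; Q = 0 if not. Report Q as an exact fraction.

CN(II) = 95; AMC II needs no correction.
Max retention: S = 1000/95 − 10 = 10/19 in (≈ 0.526 in)
Initial abstraction Ia = S/5 = (10/19)/5 = 2/19 ≈ 0.105 in
P − Ia = 3.280 − 0.105 = 1508/475 ≈ 3.175 in (> 0, runoff occurs)
Q: (1508/475)² ÷ (1758/475) = 1137032/417525 in (≈ 2.723 in)

Q = 1137032/417525 in ≈ 2.723 in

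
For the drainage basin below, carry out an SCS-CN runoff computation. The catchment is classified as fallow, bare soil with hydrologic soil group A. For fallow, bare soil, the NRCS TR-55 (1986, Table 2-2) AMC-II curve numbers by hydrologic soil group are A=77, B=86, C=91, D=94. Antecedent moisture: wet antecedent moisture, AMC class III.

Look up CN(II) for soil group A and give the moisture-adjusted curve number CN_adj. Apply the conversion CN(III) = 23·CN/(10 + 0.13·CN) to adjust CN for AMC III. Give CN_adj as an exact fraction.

NRCS table: fallow, bare soil, soil group A → CN(II) = 77
Wet (AMC III): CN(III) = 23·77/(10 + 0.13·77) = 1771/(2001/100) = 7700/87 ≈ 88.506

CN_adj = 7700/87 ≈ 88.506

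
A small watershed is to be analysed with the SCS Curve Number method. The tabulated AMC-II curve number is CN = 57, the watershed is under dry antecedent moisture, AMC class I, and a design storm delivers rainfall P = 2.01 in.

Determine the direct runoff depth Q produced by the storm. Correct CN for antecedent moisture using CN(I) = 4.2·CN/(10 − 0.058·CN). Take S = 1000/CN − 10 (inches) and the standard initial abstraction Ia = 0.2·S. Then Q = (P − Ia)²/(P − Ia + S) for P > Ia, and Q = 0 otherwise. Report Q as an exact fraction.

Q = 0 in ≈ 0.000 in

CN(I) from CN(II)=57: (4.2·57)/(10 − 0.058·57) = 119700/3347 ≈ 35.763
S = 1000/(119700/3347) − 10 = 21500/1197 in ≈ 17.962 in
Initial abstraction Ia = S/5 = (21500/1197)/5 = 4300/1197 ≈ 3.592 in
P = 2.010 ≤ Ia = 3.592 in: entire storm abstracted, Q = 0.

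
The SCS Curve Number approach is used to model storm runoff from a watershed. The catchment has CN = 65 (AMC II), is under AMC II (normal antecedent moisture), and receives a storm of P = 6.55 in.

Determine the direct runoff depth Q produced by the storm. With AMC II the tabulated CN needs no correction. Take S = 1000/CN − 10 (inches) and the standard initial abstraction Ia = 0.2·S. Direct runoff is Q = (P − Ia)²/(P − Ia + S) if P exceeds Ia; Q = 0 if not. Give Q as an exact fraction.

Q = 2024929/733980 in ≈ 2.759 in

Average conditions: CN = 65 (no AMC adjustment).
Retention S: 1000/CN − 10 with CN=65.000 → S = 70/13 ≈ 5.385 in
Ia = 0.2·(70/13) = 14/13 in ≈ 1.077 in
P − Ia = 6.550 − 1.077 = 1423/260 ≈ 5.473 in (> 0, runoff occurs)
Q = (1423/260)²/((1423/260) + 70/13) = (2024929/67600)/(2823/260) = 2024929/733980 in ≈ 2.759 in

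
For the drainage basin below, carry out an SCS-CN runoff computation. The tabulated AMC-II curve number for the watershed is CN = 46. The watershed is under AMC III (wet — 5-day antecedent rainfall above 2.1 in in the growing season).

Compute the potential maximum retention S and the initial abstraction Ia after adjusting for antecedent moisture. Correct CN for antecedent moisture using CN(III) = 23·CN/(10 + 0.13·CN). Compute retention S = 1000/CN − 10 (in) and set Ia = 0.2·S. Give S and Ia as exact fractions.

S = 2700/529 in ≈ 5.104 in; Ia = 540/529 in ≈ 1.021 in

CN(III) from CN(II)=46: (23·46)/(10 + 0.13·46) = 52900/799 ≈ 66.208
Retention S: 1000/CN − 10 with CN=66.208 → S = 2700/529 ≈ 5.104 in
Initial abstraction Ia = S/5 = (2700/529)/5 = 540/529 ≈ 1.021 in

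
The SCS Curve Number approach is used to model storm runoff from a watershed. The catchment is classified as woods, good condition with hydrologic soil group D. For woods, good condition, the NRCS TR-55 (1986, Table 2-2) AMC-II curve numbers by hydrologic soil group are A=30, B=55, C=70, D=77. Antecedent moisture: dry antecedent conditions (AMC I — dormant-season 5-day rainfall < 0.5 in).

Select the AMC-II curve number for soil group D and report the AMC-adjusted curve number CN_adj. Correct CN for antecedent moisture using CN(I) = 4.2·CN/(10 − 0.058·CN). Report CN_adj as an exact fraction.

CN_adj = 161700/2767 ≈ 58.439

NRCS table: woods, good condition, soil group D → CN(II) = 77
CN(I) from CN(II)=77: (4.2·77)/(10 − 0.058·77) = 161700/2767 ≈ 58.439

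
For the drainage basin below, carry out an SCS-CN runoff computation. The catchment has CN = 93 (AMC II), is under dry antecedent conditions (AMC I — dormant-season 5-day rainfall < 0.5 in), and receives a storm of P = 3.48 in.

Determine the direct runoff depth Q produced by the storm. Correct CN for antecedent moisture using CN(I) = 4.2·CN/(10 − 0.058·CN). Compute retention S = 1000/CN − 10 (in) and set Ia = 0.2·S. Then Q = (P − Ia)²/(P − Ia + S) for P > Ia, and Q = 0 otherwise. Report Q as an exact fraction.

Dry (AMC I): CN(I) = 4.2·93/(10 − 0.058·93) = (1953/5)/(2303/500) = 27900/329 ≈ 84.802
Max retention: S = 1000/(27900/329) − 10 = 500/279 in (≈ 1.792 in)
Ia = 0.2S: 0.2·1.792 = 0.358 in (exactly 100/279)
Since P=3.480 > Ia=0.358: effective rainfall P−Ia = 21773/6975 in
Q: (21773/6975)² ÷ (34273/6975) = 474063529/239054175 in (≈ 1.983 in)

Q = 474063529/239054175 in ≈ 1.983 in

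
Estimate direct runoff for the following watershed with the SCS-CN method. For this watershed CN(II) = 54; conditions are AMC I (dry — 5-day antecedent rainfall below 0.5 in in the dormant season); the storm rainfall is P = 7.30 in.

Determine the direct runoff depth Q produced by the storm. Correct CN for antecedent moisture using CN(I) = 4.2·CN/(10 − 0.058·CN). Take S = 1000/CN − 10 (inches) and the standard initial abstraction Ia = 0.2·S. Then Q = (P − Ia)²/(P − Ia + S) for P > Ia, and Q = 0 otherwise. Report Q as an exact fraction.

Q = 338228881/756326970 in ≈ 0.447 in

Dry (AMC I): CN(I) = 4.2·54/(10 − 0.058·54) = (1134/5)/(1717/250) = 56700/1717 ≈ 33.023
Max retention: S = 1000/(56700/1717) − 10 = 11500/567 in (≈ 20.282 in)
Initial abstraction Ia = S/5 = (11500/567)/5 = 2300/567 ≈ 4.056 in
P − Ia = 7.300 − 4.056 = 18391/5670 ≈ 3.244 in (> 0, runoff occurs)
Q = (18391/5670)²/((18391/5670) + 11500/567) = (338228881/32148900)/(133391/5670) = 338228881/756326970 in ≈ 0.447 in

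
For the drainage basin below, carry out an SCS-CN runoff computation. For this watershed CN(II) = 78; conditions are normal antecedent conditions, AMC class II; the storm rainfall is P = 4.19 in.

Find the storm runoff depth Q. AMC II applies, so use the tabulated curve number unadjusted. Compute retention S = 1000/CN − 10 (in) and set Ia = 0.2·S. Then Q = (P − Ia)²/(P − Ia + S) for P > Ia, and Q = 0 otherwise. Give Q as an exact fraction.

AMC II — tabulated CN = 78 applies directly.
Max retention: S = 1000/78 − 10 = 110/39 in (≈ 2.821 in)
Ia = 0.2·(110/39) = 22/39 in ≈ 0.564 in
Since P=4.190 > Ia=0.564: effective rainfall P−Ia = 14141/3900 in
Runoff Q = (P−Ia)²/(P−Ia+S) = (3.626)²/(3.626+2.821) = 199967881/98049900 ≈ 2.039 in

Q = 199967881/98049900 in ≈ 2.039 in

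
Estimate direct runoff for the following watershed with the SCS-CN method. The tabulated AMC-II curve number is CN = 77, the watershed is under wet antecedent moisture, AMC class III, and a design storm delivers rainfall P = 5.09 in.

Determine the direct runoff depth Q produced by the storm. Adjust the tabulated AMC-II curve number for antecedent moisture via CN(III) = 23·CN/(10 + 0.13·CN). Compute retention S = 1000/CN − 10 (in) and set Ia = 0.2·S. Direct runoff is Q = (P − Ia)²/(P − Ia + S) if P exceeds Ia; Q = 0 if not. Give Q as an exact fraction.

Q = 1383319249/363386100 in ≈ 3.807 in

CN(III) from CN(II)=77: (23·77)/(10 + 0.13·77) = 7700/87 ≈ 88.506
S = 1000/(7700/87) − 10 = 100/77 in ≈ 1.299 in
Initial abstraction Ia = S/5 = (100/77)/5 = 20/77 ≈ 0.260 in
Since P=5.090 > Ia=0.260: effective rainfall P−Ia = 37193/7700 in
Q = (37193/7700)²/((37193/7700) + 100/77) = (1383319249/59290000)/(47193/7700) = 1383319249/363386100 in ≈ 3.807 in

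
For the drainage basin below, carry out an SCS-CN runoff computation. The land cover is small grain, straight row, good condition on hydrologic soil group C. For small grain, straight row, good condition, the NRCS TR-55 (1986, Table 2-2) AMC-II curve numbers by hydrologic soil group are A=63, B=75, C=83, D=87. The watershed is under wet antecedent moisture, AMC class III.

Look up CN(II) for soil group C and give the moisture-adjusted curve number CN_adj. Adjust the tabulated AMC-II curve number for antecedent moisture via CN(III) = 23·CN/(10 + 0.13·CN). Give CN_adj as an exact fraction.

NRCS table: small grain, straight row, good condition, soil group C → CN(II) = 83
Adjust CN=83 to AMC III: 23·83/(10 + 0.13·83) → 1909 ÷ (2079/100) = 190900/2079 ≈ 91.823

CN_adj = 190900/2079 ≈ 91.823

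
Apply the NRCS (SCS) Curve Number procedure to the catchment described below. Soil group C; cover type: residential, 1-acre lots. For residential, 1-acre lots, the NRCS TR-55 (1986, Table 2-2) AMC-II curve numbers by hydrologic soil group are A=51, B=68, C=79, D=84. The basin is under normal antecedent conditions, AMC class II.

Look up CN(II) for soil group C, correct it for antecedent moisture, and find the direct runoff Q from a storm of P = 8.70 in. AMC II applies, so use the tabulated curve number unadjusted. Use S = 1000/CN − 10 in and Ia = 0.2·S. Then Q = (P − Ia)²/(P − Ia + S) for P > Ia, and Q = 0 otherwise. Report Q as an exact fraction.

NRCS table: residential, 1-acre lots, soil group C → CN(II) = 79
Average conditions: CN = 79 (no AMC adjustment).
Retention S: 1000/CN − 10 with CN=79.000 → S = 210/79 ≈ 2.658 in
Initial abstraction Ia = S/5 = (210/79)/5 = 42/79 ≈ 0.532 in
Excess rainfall: 8.700 − 0.532 = 8.168 in; P > Ia so Q > 0
Q = (6453/790)²/((6453/790) + 210/79) = (41641209/624100)/(8553/790) = 13880403/2252290 in ≈ 6.163 in

Q = 13880403/2252290 in ≈ 6.163 in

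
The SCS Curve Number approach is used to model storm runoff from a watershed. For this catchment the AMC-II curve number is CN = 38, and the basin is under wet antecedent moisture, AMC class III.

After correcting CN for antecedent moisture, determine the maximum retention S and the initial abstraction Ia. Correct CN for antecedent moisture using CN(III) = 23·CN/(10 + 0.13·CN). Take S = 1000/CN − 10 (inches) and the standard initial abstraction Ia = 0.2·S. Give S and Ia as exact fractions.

S = 3100/437 in ≈ 7.094 in; Ia = 620/437 in ≈ 1.419 in

CN(III) from CN(II)=38: (23·38)/(10 + 0.13·38) = 43700/747 ≈ 58.501
Max retention: S = 1000/(43700/747) − 10 = 3100/437 in (≈ 7.094 in)
Ia = 0.2S: 0.2·7.094 = 1.419 in (exactly 620/437)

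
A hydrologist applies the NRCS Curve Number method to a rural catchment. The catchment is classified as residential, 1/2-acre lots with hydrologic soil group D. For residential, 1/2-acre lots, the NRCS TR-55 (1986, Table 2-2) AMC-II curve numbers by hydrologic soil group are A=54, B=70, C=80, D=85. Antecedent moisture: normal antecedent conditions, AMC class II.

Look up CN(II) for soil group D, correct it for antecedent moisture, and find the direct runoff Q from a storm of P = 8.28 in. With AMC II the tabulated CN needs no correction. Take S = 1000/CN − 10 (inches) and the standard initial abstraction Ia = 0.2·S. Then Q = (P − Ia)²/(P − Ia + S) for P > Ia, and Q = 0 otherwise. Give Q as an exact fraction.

Q = 3783387/583525 in ≈ 6.484 in

NRCS table: residential, 1/2-acre lots, soil group D → CN(II) = 85
Average conditions: CN = 85 (no AMC adjustment).
Retention S: 1000/CN − 10 with CN=85.000 → S = 30/17 ≈ 1.765 in
Initial abstraction Ia = S/5 = (30/17)/5 = 6/17 ≈ 0.353 in
Since P=8.280 > Ia=0.353: effective rainfall P−Ia = 3369/425 in
Q: (3369/425)² ÷ (4119/425) = 3783387/583525 in (≈ 6.484 in)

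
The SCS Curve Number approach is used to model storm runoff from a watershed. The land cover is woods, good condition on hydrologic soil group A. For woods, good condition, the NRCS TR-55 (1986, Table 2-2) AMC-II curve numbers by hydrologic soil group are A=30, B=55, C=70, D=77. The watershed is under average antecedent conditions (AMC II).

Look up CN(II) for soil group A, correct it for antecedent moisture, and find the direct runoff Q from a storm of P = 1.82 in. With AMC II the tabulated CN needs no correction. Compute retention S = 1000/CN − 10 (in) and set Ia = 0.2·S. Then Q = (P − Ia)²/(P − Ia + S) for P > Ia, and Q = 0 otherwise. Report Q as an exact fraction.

Q = 0 in ≈ 0.000 in

NRCS table: woods, good condition, soil group A → CN(II) = 30
Average conditions: CN = 30 (no AMC adjustment).
Retention S: 1000/CN − 10 with CN=30.000 → S = 70/3 ≈ 23.333 in
Ia = 0.2·(70/3) = 14/3 in ≈ 4.667 in
P = 1.820 ≤ Ia = 4.667 in: entire storm abstracted, Q = 0.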